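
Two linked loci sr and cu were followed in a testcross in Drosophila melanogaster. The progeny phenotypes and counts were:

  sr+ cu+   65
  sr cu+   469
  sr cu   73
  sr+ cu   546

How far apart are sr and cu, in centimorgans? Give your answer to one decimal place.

The two most frequent classes, sr+ cu (546) and sr cu+ (469), are the parental types, so the F1 was sr+ cu / sr cu+.
The recombinant classes are sr+ cu+ and sr cu: 65 + 73 = 138.
Recombination frequency = 138/1153 = 0.1197 ≈ 12.0%, i.e. 12.0 centimorgans.

12.0 centimorgans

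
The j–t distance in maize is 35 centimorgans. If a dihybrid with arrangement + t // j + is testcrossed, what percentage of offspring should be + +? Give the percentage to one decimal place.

A map distance of 35 centimorgans corresponds to a recombination frequency of 0.350.
The F1 is + t / j +, so + + is a recombinant gamete class with expected frequency r/2 = 0.350/2 = 0.1750.
That is 0.1750 = 17.5% of the progeny.

17.5%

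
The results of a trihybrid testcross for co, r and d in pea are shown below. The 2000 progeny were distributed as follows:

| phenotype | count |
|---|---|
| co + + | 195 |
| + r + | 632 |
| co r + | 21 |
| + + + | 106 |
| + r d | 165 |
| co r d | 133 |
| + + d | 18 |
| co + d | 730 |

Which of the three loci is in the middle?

co

The two most frequent reciprocal classes, + r + and co + d, are the parental types, so the F1 was + r + / co + d.
The two rarest classes, co r + and + + d, are the double crossovers. Comparing them with the parentals, only the co allele has switched, so co is the middle locus and the order is r – co – d.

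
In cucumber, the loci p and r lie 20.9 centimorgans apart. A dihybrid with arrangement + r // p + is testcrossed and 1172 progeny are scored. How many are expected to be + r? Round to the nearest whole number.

A map distance of 20.9 centimorgans corresponds to a recombination frequency of 0.209.
The F1 is + r / p +, so + r is a parental gamete class with expected frequency (1 − r)/2 = 0.791/2 = 0.3955.
Expected number = 0.3955 × 1172 = 463.53 ≈ 464.

464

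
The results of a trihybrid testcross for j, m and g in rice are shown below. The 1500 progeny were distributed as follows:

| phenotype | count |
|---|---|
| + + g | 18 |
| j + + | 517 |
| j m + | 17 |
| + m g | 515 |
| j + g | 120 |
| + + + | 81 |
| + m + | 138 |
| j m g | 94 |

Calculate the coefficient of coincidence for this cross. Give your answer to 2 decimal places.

The two most frequent reciprocal classes, + m g and j + +, are the parental types, so the F1 was + m g / j + +.
The two rarest classes, + + g and j m +, are the double crossovers. Comparing them with the parentals, only the m allele has switched, so m is the middle locus and the order is j – m – g.
j–m: (175 + 35)/1500 = 0.1400; m–g: (258 + 35)/1500 = 0.1953.
Expected DCO frequency = 0.1400 × 0.1953 ≈ 0.02734; observed = 35/1500 ≈ 0.02333.
Coefficient of coincidence = 0.02333/0.02734 ≈ 0.85.

0.85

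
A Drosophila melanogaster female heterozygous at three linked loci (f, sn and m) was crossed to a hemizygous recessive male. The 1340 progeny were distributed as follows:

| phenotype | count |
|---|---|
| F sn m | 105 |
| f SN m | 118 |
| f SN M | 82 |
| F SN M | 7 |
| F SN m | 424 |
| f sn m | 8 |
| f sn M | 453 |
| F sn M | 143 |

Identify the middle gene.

The two most frequent reciprocal classes, F SN m and f sn M, are the parental types, so the F1 was F SN m / f sn M.
The two rarest classes, F SN M and f sn m, are the double crossovers. Comparing them with the parentals, only the m allele has switched, so m is the middle locus and the order is sn – m – f.

m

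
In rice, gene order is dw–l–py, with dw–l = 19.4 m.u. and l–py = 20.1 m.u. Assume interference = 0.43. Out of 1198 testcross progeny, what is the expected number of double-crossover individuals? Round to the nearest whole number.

27

Map distances give recombination frequencies of 0.194 and 0.201 for the two intervals.
With interference 0.43 (so coincidence = 0.57), expected double-crossover frequency = 0.194 × 0.201 × 0.57 = 0.02223.
Expected number = 0.02223 × 1198 = 26.63 ≈ 27.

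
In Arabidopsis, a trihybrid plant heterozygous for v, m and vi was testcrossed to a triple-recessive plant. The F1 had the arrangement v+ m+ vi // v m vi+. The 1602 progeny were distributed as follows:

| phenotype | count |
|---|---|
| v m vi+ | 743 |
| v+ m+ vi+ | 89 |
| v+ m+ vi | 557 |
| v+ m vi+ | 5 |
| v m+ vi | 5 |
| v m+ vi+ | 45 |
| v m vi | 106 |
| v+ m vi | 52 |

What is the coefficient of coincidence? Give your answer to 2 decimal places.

0.73

The two rarest classes, v m+ vi and v+ m vi+, are the double crossovers. Comparing them with the parentals, only the v allele has switched, so v is the middle locus and the order is vi – v – m.
vi–v: (195 + 10)/1602 = 0.1280; v–m: (97 + 10)/1602 = 0.0668.
Expected DCO frequency = 0.1280 × 0.0668 ≈ 0.00855; observed = 10/1602 ≈ 0.00624.
Coefficient of coincidence = 0.00624/0.00855 ≈ 0.73.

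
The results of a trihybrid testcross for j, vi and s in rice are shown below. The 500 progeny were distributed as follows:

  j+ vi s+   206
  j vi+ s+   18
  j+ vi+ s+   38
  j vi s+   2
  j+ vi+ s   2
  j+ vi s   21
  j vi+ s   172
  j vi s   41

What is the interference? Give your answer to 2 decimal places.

The two most frequent reciprocal classes, j vi+ s and j+ vi s+, are the parental types, so the F1 was j vi+ s / j+ vi s+.
The two rarest classes, j+ vi+ s and j vi s+, are the double crossovers. Comparing them with the parentals, only the j allele has switched, so j is the middle locus and the order is vi – j – s.
vi–j: (79 + 4)/500 = 0.1660; j–s: (39 + 4)/500 = 0.0860.
Expected DCO frequency = 0.1660 × 0.0860 ≈ 0.01428; observed = 4/500 ≈ 0.00800.
Coefficient of coincidence = 0.00800/0.01428 ≈ 0.56; interference = 1 − 0.56 = 0.44.

0.44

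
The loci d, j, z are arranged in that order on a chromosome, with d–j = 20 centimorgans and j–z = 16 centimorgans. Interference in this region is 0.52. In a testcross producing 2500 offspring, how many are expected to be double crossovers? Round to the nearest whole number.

38

Map distances give recombination frequencies of 0.200 and 0.160 for the two intervals.
With interference 0.52 (so coincidence = 0.48), expected double-crossover frequency = 0.200 × 0.160 × 0.48 = 0.01536.
Expected number = 0.01536 × 2500 = 38.40 ≈ 38.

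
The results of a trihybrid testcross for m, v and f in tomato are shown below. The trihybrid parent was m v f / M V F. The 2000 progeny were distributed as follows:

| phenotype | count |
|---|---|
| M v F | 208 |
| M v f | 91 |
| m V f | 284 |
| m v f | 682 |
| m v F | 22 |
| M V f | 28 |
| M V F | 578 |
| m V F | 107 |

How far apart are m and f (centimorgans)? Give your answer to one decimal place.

12.4 centimorgans

The two rarest classes, m v F and M V f, are the double crossovers. Comparing them with the parentals, only the f allele has switched, so f is the middle locus and the order is v – f – m.
Crossovers in the f–m interval produce the single-crossover classes M v f and m V F (91 + 107 = 198) plus the double crossovers (50).
RF(f–m) = (198 + 50) / 2000 = 248/2000 = 0.1240 → 12.4 centimorgans.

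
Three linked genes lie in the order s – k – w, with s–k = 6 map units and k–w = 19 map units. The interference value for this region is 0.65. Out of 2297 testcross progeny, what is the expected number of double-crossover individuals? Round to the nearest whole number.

Map distances give recombination frequencies of 0.060 and 0.190 for the two intervals.
With interference 0.65 (so coincidence = 0.35), expected double-crossover frequency = 0.060 × 0.190 × 0.35 = 0.00399.
Expected number = 0.00399 × 2297 = 9.17 ≈ 9.

9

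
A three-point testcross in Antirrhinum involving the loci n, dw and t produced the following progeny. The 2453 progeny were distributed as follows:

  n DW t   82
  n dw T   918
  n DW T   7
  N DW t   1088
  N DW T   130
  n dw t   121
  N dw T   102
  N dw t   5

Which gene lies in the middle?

The two most frequent reciprocal classes, N DW t and n dw T, are the parental types, so the F1 was N DW t / n dw T.
The two rarest classes, N dw t and n DW T, are the double crossovers. Comparing them with the parentals, only the dw allele has switched, so dw is the middle locus and the order is t – dw – n.

dw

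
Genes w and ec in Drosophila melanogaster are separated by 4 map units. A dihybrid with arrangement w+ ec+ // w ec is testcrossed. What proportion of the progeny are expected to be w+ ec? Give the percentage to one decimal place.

A map distance of 4 map units corresponds to a recombination frequency of 0.040.
The F1 is w+ ec+ / w ec, so w+ ec is a recombinant gamete class with expected frequency r/2 = 0.040/2 = 0.0200.
That is 0.0200 = 2.0% of the progeny.

2.0%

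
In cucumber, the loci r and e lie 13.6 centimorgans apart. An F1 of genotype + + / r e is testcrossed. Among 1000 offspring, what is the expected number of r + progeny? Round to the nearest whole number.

68

A map distance of 13.6 centimorgans corresponds to a recombination frequency of 0.136.
The F1 is + + / r e, so r + is a recombinant gamete class with expected frequency r/2 = 0.136/2 = 0.0680.
Expected number = 0.0680 × 1000 = 68.00 ≈ 68.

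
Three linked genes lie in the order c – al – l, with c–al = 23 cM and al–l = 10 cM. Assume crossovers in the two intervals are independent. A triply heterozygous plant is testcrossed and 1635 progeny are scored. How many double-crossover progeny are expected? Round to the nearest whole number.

Map distances give recombination frequencies of 0.230 and 0.100 for the two intervals.
With no interference, expected double-crossover frequency = 0.230 × 0.100 = 0.02300.
Expected number = 0.02300 × 1635 = 37.61 ≈ 38.

38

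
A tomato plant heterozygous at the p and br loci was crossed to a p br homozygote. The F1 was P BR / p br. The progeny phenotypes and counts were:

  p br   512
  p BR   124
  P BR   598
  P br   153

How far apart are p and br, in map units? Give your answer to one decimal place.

20.0 map units

The recombinant classes are P br and p BR: 153 + 124 = 277.
Recombination frequency = 277/1387 = 0.1997 ≈ 20.0%, i.e. 20.0 map units.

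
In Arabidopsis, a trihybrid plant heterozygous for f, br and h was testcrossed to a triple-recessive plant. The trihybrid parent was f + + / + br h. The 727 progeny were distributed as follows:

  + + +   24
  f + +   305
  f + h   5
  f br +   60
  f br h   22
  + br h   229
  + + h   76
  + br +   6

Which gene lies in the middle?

h

The two rarest classes, f + h and + br +, are the double crossovers. Comparing them with the parentals, only the h allele has switched, so h is the middle locus and the order is f – h – br.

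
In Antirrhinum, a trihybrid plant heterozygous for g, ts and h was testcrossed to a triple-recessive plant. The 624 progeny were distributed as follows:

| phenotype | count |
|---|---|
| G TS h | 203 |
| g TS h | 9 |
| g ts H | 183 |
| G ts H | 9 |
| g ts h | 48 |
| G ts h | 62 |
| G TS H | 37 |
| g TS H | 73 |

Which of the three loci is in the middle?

g

The two most frequent reciprocal classes, G TS h and g ts H, are the parental types, so the F1 was G TS h / g ts H.
The two rarest classes, g TS h and G ts H, are the double crossovers. Comparing them with the parentals, only the g allele has switched, so g is the middle locus and the order is h – g – ts.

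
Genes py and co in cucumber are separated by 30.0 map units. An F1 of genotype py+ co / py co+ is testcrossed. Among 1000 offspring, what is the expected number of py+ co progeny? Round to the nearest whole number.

350

A map distance of 30.0 map units corresponds to a recombination frequency of 0.300.
The F1 is py+ co / py co+, so py+ co is a parental gamete class with expected frequency (1 − r)/2 = 0.700/2 = 0.3500.
Expected number = 0.3500 × 1000 = 350.00 ≈ 350.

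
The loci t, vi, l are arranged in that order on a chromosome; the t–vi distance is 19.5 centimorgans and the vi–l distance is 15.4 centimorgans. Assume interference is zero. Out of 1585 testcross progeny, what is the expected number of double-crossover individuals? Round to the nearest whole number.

Map distances give recombination frequencies of 0.195 and 0.154 for the two intervals.
With no interference, expected double-crossover frequency = 0.195 × 0.154 = 0.03003.
Expected number = 0.03003 × 1585 = 47.60 ≈ 48.

48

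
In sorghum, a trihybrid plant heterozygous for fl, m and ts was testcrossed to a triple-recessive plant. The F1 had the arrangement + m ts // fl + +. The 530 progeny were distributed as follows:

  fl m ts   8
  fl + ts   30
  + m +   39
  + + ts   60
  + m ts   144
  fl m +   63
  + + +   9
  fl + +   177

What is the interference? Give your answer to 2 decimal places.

0.25

The two rarest classes, fl m ts and + + +, are the double crossovers. Comparing them with the parentals, only the fl allele has switched, so fl is the middle locus and the order is m – fl – ts.
m–fl: (123 + 17)/530 = 0.2642; fl–ts: (69 + 17)/530 = 0.1623.
Expected DCO frequency = 0.2642 × 0.1623 ≈ 0.04288; observed = 17/530 ≈ 0.03208.
Coefficient of coincidence = 0.03208/0.04288 ≈ 0.75; interference = 1 − 0.75 = 0.25.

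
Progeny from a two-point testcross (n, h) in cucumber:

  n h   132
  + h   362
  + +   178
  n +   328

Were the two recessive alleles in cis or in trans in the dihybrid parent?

trans

The two most frequent classes are + h (362) and n + (328); these are the parental (non-recombinant) types.
So the F1 carried + h on one chromosome and n + on the other — the recessive alleles are on opposite chromosomes (trans / repulsion).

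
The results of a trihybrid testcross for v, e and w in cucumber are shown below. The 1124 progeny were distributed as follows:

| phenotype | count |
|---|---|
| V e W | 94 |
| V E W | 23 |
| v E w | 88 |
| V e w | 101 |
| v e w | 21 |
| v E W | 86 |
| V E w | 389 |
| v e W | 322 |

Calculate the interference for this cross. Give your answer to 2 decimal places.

The two most frequent reciprocal classes, V E w and v e W, are the parental types, so the F1 was V E w / v e W.
The two rarest classes, V E W and v e w, are the double crossovers. Comparing them with the parentals, only the w allele has switched, so w is the middle locus and the order is e – w – v.
e–w: (187 + 44)/1124 = 0.2055; w–v: (182 + 44)/1124 = 0.2011.
Expected DCO frequency = 0.2055 × 0.2011 ≈ 0.04133; observed = 44/1124 ≈ 0.03915.
Coefficient of coincidence = 0.03915/0.04133 ≈ 0.95; interference = 1 − 0.95 = 0.05.

0.05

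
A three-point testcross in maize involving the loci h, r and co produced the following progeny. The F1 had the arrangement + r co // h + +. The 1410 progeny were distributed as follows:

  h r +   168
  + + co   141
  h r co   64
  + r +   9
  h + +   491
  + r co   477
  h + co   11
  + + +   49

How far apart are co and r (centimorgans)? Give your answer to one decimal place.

The two rarest classes, + r + and h + co, are the double crossovers. Comparing them with the parentals, only the co allele has switched, so co is the middle locus and the order is r – co – h.
Crossovers in the r–co interval produce the single-crossover classes + + co and h r + (141 + 168 = 309) plus the double crossovers (20).
RF(r–co) = (309 + 20) / 1410 = 329/1410 = 0.2333 → 23.3 centimorgans.

23.3 centimorgans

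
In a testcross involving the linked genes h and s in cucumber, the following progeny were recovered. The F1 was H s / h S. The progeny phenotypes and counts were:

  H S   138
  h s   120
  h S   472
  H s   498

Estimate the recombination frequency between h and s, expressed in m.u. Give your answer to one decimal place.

21.0 m.u.

The recombinant classes are H S and h s: 138 + 120 = 258.
Recombination frequency = 258/1228 = 0.2101 ≈ 21.0%, i.e. 21.0 m.u.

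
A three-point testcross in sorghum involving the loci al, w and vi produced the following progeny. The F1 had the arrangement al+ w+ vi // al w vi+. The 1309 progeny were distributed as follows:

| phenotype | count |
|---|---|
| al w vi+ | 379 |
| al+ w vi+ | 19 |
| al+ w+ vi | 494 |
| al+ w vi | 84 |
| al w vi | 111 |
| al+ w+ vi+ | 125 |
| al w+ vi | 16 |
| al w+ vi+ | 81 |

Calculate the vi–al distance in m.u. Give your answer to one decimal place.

The two rarest classes, al w+ vi and al+ w vi+, are the double crossovers. Comparing them with the parentals, only the al allele has switched, so al is the middle locus and the order is vi – al – w.
Crossovers in the vi–al interval produce the single-crossover classes al+ w+ vi+ and al w vi (125 + 111 = 236) plus the double crossovers (35).
RF(vi–al) = (236 + 35) / 1309 = 271/1309 = 0.2070 → 20.7 m.u.

20.7 m.u.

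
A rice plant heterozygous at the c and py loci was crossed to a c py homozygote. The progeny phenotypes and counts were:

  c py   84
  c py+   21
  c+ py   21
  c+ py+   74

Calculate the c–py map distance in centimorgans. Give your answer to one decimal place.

The two most frequent classes, c+ py+ (74) and c py (84), are the parental types, so the F1 was c+ py+ / c py.
The recombinant classes are c+ py and c py+: 21 + 21 = 42.
Recombination frequency = 42/200 = 0.2100 ≈ 21.0%, i.e. 21.0 centimorgans.

21.0 centimorgans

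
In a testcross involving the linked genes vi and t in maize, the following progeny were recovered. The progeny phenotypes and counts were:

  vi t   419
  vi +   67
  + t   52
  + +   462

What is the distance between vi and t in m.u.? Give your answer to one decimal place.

The two most frequent classes, + + (462) and vi t (419), are the parental types, so the F1 was + + / vi t.
The recombinant classes are + t and vi +: 52 + 67 = 119.
Recombination frequency = 119/1000 = 0.1190 ≈ 11.9%, i.e. 11.9 m.u.

11.9 m.u.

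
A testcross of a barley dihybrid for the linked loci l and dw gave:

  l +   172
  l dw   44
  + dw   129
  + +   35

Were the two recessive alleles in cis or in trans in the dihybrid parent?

trans

The two most frequent classes are + dw (129) and l + (172); these are the parental (non-recombinant) types.
So the F1 carried + dw on one chromosome and l + on the other — the recessive alleles are on opposite chromosomes (trans / repulsion).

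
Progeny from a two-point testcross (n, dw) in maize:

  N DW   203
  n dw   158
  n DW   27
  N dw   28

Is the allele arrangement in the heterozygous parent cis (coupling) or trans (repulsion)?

The two most frequent classes are N DW (203) and n dw (158); these are the parental (non-recombinant) types.
So the F1 carried N DW on one chromosome and n dw on the other — the recessive alleles are on the same chromosome (cis / coupling).

cis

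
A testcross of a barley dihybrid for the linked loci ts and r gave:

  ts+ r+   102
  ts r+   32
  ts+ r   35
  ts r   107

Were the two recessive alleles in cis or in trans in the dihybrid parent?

The two most frequent classes are ts+ r+ (102) and ts r (107); these are the parental (non-recombinant) types.
So the F1 carried ts+ r+ on one chromosome and ts r on the other — the recessive alleles are on the same chromosome (cis / coupling).

cis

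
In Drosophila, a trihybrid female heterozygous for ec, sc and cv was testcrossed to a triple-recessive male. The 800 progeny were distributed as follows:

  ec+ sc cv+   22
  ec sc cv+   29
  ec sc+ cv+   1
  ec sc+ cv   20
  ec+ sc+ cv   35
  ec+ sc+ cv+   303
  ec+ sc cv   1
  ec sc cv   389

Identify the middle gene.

ec

The two most frequent reciprocal classes, ec sc cv and ec+ sc+ cv+, are the parental types, so the F1 was ec sc cv / ec+ sc+ cv+.
The two rarest classes, ec+ sc cv and ec sc+ cv+, are the double crossovers. Comparing them with the parentals, only the ec allele has switched, so ec is the middle locus and the order is cv – ec – sc.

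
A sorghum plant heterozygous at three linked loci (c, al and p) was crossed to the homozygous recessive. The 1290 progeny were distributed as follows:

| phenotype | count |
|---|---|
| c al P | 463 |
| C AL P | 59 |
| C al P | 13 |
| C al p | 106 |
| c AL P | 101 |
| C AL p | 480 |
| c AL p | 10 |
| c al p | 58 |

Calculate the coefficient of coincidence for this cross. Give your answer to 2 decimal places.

0.92

The two most frequent reciprocal classes, C AL p and c al P, are the parental types, so the F1 was C AL p / c al P.
The two rarest classes, c AL p and C al P, are the double crossovers. Comparing them with the parentals, only the c allele has switched, so c is the middle locus and the order is al – c – p.
al–c: (207 + 23)/1290 = 0.1783; c–p: (117 + 23)/1290 = 0.1085.
Expected DCO frequency = 0.1783 × 0.1085 ≈ 0.01935; observed = 23/1290 ≈ 0.01783.
Coefficient of coincidence = 0.01783/0.01935 ≈ 0.92.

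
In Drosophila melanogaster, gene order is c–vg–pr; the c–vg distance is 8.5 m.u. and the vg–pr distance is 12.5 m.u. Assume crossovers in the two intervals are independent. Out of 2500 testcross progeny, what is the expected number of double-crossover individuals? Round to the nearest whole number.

Map distances give recombination frequencies of 0.085 and 0.125 for the two intervals.
With no interference, expected double-crossover frequency = 0.085 × 0.125 = 0.01063.
Expected number = 0.01063 × 2500 = 26.56 ≈ 27.

27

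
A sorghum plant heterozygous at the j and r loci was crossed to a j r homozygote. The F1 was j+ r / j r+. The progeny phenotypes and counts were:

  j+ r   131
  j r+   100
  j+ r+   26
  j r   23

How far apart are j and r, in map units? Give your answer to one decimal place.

The recombinant classes are j+ r+ and j r: 26 + 23 = 49.
Recombination frequency = 49/280 = 0.1750 ≈ 17.5%, i.e. 17.5 map units.

17.5 map units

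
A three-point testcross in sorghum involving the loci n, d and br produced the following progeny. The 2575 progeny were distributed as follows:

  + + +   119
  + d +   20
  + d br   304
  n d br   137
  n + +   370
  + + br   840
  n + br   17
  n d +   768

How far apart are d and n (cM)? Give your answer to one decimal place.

The two most frequent reciprocal classes, n d + and + + br, are the parental types, so the F1 was n d + / + + br.
The two rarest classes, + d + and n + br, are the double crossovers. Comparing them with the parentals, only the n allele has switched, so n is the middle locus and the order is d – n – br.
Crossovers in the d–n interval produce the single-crossover classes n + + and + d br (370 + 304 = 674) plus the double crossovers (37).
RF(d–n) = (674 + 37) / 2575 = 711/2575 = 0.2761 → 27.6 cM.

27.6 cM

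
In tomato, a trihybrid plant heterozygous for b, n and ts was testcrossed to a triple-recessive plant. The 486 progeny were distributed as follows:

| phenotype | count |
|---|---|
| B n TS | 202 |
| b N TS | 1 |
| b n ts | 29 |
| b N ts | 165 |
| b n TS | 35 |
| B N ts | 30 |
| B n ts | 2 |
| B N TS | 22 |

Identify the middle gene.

ts

The two most frequent reciprocal classes, b N ts and B n TS, are the parental types, so the F1 was b N ts / B n TS.
The two rarest classes, b N TS and B n ts, are the double crossovers. Comparing them with the parentals, only the ts allele has switched, so ts is the middle locus and the order is b – ts – n.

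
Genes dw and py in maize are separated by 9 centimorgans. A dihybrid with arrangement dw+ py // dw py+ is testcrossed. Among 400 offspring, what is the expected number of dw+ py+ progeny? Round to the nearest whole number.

A map distance of 9 centimorgans corresponds to a recombination frequency of 0.090.
The F1 is dw+ py / dw py+, so dw+ py+ is a recombinant gamete class with expected frequency r/2 = 0.090/2 = 0.0450.
Expected number = 0.0450 × 400 = 18.00 ≈ 18.

18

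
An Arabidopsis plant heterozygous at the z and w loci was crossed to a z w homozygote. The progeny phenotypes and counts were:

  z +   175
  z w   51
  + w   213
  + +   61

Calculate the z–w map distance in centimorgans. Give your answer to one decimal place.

The two most frequent classes, + w (213) and z + (175), are the parental types, so the F1 was + w / z +.
The recombinant classes are + + and z w: 61 + 51 = 112.
Recombination frequency = 112/500 = 0.2240 ≈ 22.4%, i.e. 22.4 centimorgans.

22.4 centimorgans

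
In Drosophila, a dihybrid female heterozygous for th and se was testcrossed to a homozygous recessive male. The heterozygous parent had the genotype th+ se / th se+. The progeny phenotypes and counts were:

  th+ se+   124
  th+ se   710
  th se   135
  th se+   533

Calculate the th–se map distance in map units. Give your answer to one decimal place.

The recombinant classes are th+ se+ and th se: 124 + 135 = 259.
Recombination frequency = 259/1502 = 0.1724 ≈ 17.2%, i.e. 17.2 map units.

17.2 map units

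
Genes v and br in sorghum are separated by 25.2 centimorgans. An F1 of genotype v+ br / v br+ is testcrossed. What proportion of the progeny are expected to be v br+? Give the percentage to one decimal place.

A map distance of 25.2 centimorgans corresponds to a recombination frequency of 0.252.
The F1 is v+ br / v br+, so v br+ is a parental gamete class with expected frequency (1 − r)/2 = 0.748/2 = 0.3740.
That is 0.3740 = 37.4% of the progeny.

37.4%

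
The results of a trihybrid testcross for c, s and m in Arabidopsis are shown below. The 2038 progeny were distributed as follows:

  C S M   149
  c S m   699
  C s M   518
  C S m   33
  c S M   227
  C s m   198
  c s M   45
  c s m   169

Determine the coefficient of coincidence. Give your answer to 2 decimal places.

0.80

The two most frequent reciprocal classes, c S m and C s M, are the parental types, so the F1 was c S m / C s M.
The two rarest classes, C S m and c s M, are the double crossovers. Comparing them with the parentals, only the c allele has switched, so c is the middle locus and the order is m – c – s.
m–c: (425 + 78)/2038 = 0.2468; c–s: (318 + 78)/2038 = 0.1943.
Expected DCO frequency = 0.2468 × 0.1943 ≈ 0.04795; observed = 78/2038 ≈ 0.03827.
Coefficient of coincidence = 0.03827/0.04795 ≈ 0.80.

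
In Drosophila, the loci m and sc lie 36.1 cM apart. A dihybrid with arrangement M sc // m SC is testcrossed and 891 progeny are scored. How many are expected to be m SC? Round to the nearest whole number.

A map distance of 36.1 cM corresponds to a recombination frequency of 0.361.
The F1 is M sc / m SC, so m SC is a parental gamete class with expected frequency (1 − r)/2 = 0.639/2 = 0.3195.
Expected number = 0.3195 × 891 = 284.67 ≈ 285.

285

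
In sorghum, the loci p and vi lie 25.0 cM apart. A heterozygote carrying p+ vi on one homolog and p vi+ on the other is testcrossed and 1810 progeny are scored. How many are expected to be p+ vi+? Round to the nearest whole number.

A map distance of 25.0 cM corresponds to a recombination frequency of 0.250.
The F1 is p+ vi / p vi+, so p+ vi+ is a recombinant gamete class with expected frequency r/2 = 0.250/2 = 0.1250.
Expected number = 0.1250 × 1810 = 226.25 ≈ 226.

226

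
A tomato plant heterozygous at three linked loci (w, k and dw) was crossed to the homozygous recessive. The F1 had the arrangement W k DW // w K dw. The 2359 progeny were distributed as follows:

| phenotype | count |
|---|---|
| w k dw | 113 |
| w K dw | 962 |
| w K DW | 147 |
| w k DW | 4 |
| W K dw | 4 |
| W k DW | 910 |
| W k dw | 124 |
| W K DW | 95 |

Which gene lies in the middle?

The two rarest classes, w k DW and W K dw, are the double crossovers. Comparing them with the parentals, only the w allele has switched, so w is the middle locus and the order is k – w – dw.

w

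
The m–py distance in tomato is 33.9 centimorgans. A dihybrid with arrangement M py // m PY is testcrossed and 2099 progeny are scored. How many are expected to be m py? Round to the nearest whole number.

356

A map distance of 33.9 centimorgans corresponds to a recombination frequency of 0.339.
The F1 is M py / m PY, so m py is a recombinant gamete class with expected frequency r/2 = 0.339/2 = 0.1695.
Expected number = 0.1695 × 2099 = 355.78 ≈ 356.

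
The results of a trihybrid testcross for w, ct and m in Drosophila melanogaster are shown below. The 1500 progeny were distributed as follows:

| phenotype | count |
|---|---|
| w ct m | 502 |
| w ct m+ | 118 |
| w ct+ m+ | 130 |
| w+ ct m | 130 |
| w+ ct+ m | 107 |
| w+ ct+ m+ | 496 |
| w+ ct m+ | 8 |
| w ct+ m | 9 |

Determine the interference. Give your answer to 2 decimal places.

The two most frequent reciprocal classes, w+ ct+ m+ and w ct m, are the parental types, so the F1 was w+ ct+ m+ / w ct m.
The two rarest classes, w+ ct m+ and w ct+ m, are the double crossovers. Comparing them with the parentals, only the ct allele has switched, so ct is the middle locus and the order is w – ct – m.
w–ct: (260 + 17)/1500 = 0.1847; ct–m: (225 + 17)/1500 = 0.1613.
Expected DCO frequency = 0.1847 × 0.1613 ≈ 0.02979; observed = 17/1500 ≈ 0.01133.
Coefficient of coincidence = 0.01133/0.02979 ≈ 0.38; interference = 1 − 0.38 = 0.62.

0.62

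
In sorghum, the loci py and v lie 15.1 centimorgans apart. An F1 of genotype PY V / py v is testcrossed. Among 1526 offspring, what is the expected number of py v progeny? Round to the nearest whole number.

648

A map distance of 15.1 centimorgans corresponds to a recombination frequency of 0.151.
The F1 is PY V / py v, so py v is a parental gamete class with expected frequency (1 − r)/2 = 0.849/2 = 0.4245.
Expected number = 0.4245 × 1526 = 647.79 ≈ 648.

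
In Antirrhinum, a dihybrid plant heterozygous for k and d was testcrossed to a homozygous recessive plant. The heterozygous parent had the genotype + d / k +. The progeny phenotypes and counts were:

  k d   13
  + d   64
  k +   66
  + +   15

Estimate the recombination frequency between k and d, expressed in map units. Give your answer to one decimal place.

17.7 map units

The recombinant classes are + + and k d: 15 + 13 = 28.
Recombination frequency = 28/158 = 0.1772 ≈ 17.7%, i.e. 17.7 map units.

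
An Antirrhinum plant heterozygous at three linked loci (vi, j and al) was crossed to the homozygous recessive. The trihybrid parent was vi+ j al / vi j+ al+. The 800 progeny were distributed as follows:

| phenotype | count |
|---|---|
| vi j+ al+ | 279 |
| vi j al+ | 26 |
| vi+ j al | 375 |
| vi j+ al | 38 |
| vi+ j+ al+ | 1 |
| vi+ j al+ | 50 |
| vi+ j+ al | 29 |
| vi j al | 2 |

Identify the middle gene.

The two rarest classes, vi j al and vi+ j+ al+, are the double crossovers. Comparing them with the parentals, only the vi allele has switched, so vi is the middle locus and the order is al – vi – j.

vi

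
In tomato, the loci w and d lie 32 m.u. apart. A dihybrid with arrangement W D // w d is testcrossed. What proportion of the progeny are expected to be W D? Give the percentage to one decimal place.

A map distance of 32 m.u. corresponds to a recombination frequency of 0.320.
The F1 is W D / w d, so W D is a parental gamete class with expected frequency (1 − r)/2 = 0.680/2 = 0.3400.
That is 0.3400 = 34.0% of the progeny.

34.0%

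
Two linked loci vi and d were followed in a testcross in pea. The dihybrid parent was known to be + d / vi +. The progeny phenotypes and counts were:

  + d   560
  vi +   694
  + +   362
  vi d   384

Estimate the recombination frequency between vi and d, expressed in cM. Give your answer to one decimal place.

37.3 cM

The recombinant classes are + + and vi d: 362 + 384 = 746.
Recombination frequency = 746/2000 = 0.3730 ≈ 37.3%, i.e. 37.3 cM.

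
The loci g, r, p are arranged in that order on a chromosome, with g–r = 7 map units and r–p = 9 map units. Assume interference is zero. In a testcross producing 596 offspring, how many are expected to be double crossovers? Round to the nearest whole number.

4

Map distances give recombination frequencies of 0.070 and 0.090 for the two intervals.
With no interference, expected double-crossover frequency = 0.070 × 0.090 = 0.00630.
Expected number = 0.00630 × 596 = 3.75 ≈ 4.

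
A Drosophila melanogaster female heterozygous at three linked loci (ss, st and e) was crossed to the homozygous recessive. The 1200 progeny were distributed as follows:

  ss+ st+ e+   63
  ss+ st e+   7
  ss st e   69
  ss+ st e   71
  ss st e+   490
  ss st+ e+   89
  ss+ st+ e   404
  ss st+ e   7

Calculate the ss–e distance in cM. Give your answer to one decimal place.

The two most frequent reciprocal classes, ss st e+ and ss+ st+ e, are the parental types, so the F1 was ss st e+ / ss+ st+ e.
The two rarest classes, ss+ st e+ and ss st+ e, are the double crossovers. Comparing them with the parentals, only the ss allele has switched, so ss is the middle locus and the order is st – ss – e.
Crossovers in the ss–e interval produce the single-crossover classes ss st e and ss+ st+ e+ (69 + 63 = 132) plus the double crossovers (14).
RF(ss–e) = (132 + 14) / 1200 = 146/1200 = 0.1217 → 12.2 cM.

12.2 cM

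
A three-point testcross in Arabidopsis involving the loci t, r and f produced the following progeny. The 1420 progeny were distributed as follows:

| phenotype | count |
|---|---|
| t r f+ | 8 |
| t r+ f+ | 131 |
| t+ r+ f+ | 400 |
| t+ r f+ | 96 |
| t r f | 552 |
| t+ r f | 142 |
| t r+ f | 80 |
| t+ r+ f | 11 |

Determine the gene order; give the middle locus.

The two most frequent reciprocal classes, t r f and t+ r+ f+, are the parental types, so the F1 was t r f / t+ r+ f+.
The two rarest classes, t r f+ and t+ r+ f, are the double crossovers. Comparing them with the parentals, only the f allele has switched, so f is the middle locus and the order is t – f – r.

f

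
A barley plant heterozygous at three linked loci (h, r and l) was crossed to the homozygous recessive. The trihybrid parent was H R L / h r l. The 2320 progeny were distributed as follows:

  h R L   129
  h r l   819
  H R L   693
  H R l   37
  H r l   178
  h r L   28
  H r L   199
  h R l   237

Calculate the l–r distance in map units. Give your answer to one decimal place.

21.6 map units

The two rarest classes, H R l and h r L, are the double crossovers. Comparing them with the parentals, only the l allele has switched, so l is the middle locus and the order is r – l – h.
Crossovers in the r–l interval produce the single-crossover classes H r L and h R l (199 + 237 = 436) plus the double crossovers (65).
RF(r–l) = (436 + 65) / 2320 = 501/2320 = 0.2159 → 21.6 map units.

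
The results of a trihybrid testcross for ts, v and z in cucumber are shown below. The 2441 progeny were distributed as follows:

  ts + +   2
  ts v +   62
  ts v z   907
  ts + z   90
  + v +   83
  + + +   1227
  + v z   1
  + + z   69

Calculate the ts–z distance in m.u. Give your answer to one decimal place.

The two most frequent reciprocal classes, ts v z and + + +, are the parental types, so the F1 was ts v z / + + +.
The two rarest classes, + v z and ts + +, are the double crossovers. Comparing them with the parentals, only the ts allele has switched, so ts is the middle locus and the order is v – ts – z.
Crossovers in the ts–z interval produce the single-crossover classes ts v + and + + z (62 + 69 = 131) plus the double crossovers (3).
RF(ts–z) = (131 + 3) / 2441 = 134/2441 = 0.0549 → 5.5 m.u.

5.5 m.u.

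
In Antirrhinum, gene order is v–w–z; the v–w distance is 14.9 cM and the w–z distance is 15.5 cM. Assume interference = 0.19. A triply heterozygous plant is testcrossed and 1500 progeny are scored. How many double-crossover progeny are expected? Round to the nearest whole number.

28

Map distances give recombination frequencies of 0.149 and 0.155 for the two intervals.
With interference 0.19 (so coincidence = 0.81), expected double-crossover frequency = 0.149 × 0.155 × 0.81 = 0.01871.
Expected number = 0.01871 × 1500 = 28.06 ≈ 28.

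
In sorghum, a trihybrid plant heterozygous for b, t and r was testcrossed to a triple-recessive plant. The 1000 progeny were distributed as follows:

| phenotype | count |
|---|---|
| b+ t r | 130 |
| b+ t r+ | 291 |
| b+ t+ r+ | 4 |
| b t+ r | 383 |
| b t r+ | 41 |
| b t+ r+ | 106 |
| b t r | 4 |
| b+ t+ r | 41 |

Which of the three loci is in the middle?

t

The two most frequent reciprocal classes, b t+ r and b+ t r+, are the parental types, so the F1 was b t+ r / b+ t r+.
The two rarest classes, b t r and b+ t+ r+, are the double crossovers. Comparing them with the parentals, only the t allele has switched, so t is the middle locus and the order is r – t – b.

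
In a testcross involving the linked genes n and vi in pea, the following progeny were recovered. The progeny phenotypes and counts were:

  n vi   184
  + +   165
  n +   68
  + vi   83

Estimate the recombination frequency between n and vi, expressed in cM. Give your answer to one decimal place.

The two most frequent classes, + + (165) and n vi (184), are the parental types, so the F1 was + + / n vi.
The recombinant classes are + vi and n +: 83 + 68 = 151.
Recombination frequency = 151/500 = 0.3020 ≈ 30.2%, i.e. 30.2 cM.

30.2 cM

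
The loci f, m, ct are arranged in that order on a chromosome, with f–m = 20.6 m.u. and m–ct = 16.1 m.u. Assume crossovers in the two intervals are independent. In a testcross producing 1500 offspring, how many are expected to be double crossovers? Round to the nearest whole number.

Map distances give recombination frequencies of 0.206 and 0.161 for the two intervals.
With no interference, expected double-crossover frequency = 0.206 × 0.161 = 0.03317.
Expected number = 0.03317 × 1500 = 49.75 ≈ 50.

50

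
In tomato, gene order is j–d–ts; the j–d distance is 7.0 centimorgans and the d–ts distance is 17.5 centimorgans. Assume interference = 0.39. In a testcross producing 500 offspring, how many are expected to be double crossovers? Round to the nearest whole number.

4

Map distances give recombination frequencies of 0.070 and 0.175 for the two intervals.
With interference 0.39 (so coincidence = 0.61), expected double-crossover frequency = 0.070 × 0.175 × 0.61 = 0.00747.
Expected number = 0.00747 × 500 = 3.74 ≈ 4.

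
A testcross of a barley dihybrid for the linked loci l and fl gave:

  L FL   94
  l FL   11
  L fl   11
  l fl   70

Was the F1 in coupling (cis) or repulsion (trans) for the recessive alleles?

The two most frequent classes are L FL (94) and l fl (70); these are the parental (non-recombinant) types.
So the F1 carried L FL on one chromosome and l fl on the other — the recessive alleles are on the same chromosome (cis / coupling).

cis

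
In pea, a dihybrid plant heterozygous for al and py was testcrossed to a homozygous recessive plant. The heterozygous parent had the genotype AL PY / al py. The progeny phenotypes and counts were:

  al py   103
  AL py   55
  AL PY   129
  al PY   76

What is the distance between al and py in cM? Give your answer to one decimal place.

36.1 cM

The recombinant classes are AL py and al PY: 55 + 76 = 131.
Recombination frequency = 131/363 = 0.3609 ≈ 36.1%, i.e. 36.1 cM.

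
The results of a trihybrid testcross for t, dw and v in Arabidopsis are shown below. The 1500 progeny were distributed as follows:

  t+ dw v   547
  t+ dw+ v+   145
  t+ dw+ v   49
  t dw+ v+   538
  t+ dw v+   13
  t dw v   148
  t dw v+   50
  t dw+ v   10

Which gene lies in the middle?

v

The two most frequent reciprocal classes, t dw+ v+ and t+ dw v, are the parental types, so the F1 was t dw+ v+ / t+ dw v.
The two rarest classes, t dw+ v and t+ dw v+, are the double crossovers. Comparing them with the parentals, only the v allele has switched, so v is the middle locus and the order is t – v – dw.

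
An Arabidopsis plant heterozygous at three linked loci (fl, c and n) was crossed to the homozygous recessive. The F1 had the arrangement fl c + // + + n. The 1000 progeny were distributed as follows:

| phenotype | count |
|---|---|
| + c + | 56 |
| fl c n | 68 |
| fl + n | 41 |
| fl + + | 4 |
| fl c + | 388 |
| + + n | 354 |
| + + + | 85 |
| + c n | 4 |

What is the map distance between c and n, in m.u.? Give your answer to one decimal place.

16.1 m.u.

The two rarest classes, fl + + and + c n, are the double crossovers. Comparing them with the parentals, only the c allele has switched, so c is the middle locus and the order is fl – c – n.
Crossovers in the c–n interval produce the single-crossover classes fl c n and + + + (68 + 85 = 153) plus the double crossovers (8).
RF(c–n) = (153 + 8) / 1000 = 161/1000 = 0.1610 → 16.1 m.u.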